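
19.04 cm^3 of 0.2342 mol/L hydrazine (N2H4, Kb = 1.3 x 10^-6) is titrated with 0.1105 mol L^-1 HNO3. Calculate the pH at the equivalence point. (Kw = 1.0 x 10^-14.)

n(N2H4) = 0.2342 x 0.01904 = 0.004459 mol; V(HNO3) at equivalence = 0.004459/0.1105 = 0.04035 L.
At equivalence the base is fully converted to N2H5+; total volume = 0.05939 L, so [N2H5+] = 0.004459/0.05939 = 0.07508 M.
Ka(N2H5+) = Kw/Kb = 1.0e-14 / 1.3 x 10^-6 = 7.69e-9.
[H^+] = sqrt(Ka x [N2H5+]) = sqrt(7.69e-9 x 0.07508) = 2.40e-5 M.
pH = -log(2.40e-5) = 4.62.

4.62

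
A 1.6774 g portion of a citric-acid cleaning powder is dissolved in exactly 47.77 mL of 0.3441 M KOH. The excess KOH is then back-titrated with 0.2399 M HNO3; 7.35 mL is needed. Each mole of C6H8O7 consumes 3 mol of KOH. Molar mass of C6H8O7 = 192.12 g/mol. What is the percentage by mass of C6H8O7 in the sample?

56.0%

Total n(KOH) added = 0.3441 x 0.04777 = 0.01644 mol.
n(HNO3) used = 0.2399 x 0.007350 = 0.001763 mol, which equals the excess n(KOH).
So n(KOH) consumed by the sample = 0.01644 - 0.001763 = 0.01467 mol.
n(C6H8O7) = 0.01467 / 3 = 0.004891 mol.
mass C6H8O7 = 0.004891 x 192.12 = 0.9397 g, so %C6H8O7 = 0.9397/1.6774 x 100 = 56.0%.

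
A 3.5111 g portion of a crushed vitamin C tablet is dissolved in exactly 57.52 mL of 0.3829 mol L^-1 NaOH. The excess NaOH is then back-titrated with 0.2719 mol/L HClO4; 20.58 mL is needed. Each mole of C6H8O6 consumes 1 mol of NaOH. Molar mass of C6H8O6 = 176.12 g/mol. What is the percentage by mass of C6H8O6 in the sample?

Total n(NaOH) added = 0.3829 x 0.05752 = 0.02202 mol.
n(HClO4) used = 0.2719 x 0.02058 = 0.005596 mol, which equals the excess n(NaOH).
So n(NaOH) consumed by the sample = 0.02202 - 0.005596 = 0.01643 mol.
n(C6H8O6) = 0.01643 / 1 = 0.01643 mol.
mass C6H8O6 = 0.01643 x 176.12 = 2.893 g, so %C6H8O6 = 2.893/3.5111 x 100 = 82.4%.

82.4%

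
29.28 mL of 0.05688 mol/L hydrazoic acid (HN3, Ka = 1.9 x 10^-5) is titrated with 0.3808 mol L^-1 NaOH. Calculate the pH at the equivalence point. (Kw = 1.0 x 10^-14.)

n(HN3) = 0.05688 x 0.02928 = 0.001665 mol; V(NaOH) at equivalence = 0.001665/0.3808 = 0.004374 L.
At equivalence all the acid is converted to N3-; total volume = 0.02928 + 0.004374 = 0.03365 L, so [N3-] = 0.001665/0.03365 = 0.04949 M.
Kb = Kw/Ka = 1.0e-14 / 1.9 x 10^-5 = 5.26e-10.
[OH^-] = sqrt(Kb x [N3-]) = sqrt(5.26e-10 x 0.04949) = 5.10e-6 M.
pOH = 5.29, so pH = 14.00 - 5.29 = 8.71.

8.71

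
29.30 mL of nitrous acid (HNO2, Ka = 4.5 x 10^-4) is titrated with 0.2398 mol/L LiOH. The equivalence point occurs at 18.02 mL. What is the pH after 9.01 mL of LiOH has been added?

9.01 mL is exactly half the equivalence volume (18.02/2), i.e. the half-equivalence point.
There, n(HA) = n(A^-), so pH = pKa = -log(4.5 x 10^-4) = 3.35.

3.35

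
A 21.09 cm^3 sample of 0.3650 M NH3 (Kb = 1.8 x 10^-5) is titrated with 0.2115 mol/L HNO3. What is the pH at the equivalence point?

5.06

n(NH3) = 0.3650 x 0.02109 = 0.007698 mol; V(HNO3) at equivalence = 0.007698/0.2115 = 0.03640 L.
At equivalence the base is fully converted to NH4+; total volume = 0.05749 L, so [NH4+] = 0.007698/0.05749 = 0.1339 M.
Ka(NH4+) = Kw/Kb = 1.0e-14 / 1.8 x 10^-5 = 5.56e-10.
[H^+] = sqrt(Ka x [NH4+]) = sqrt(5.56e-10 x 0.1339) = 8.63e-6 M.
pH = -log(8.63e-6) = 5.06.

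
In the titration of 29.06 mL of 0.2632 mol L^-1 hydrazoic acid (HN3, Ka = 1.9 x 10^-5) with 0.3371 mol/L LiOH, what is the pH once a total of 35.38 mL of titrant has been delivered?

n(acid) = 0.2632 x 0.02906 = 0.007649 mol; n(LiOH) added = 0.3371 x 0.03538 = 0.01193 mol.
Base is in excess by 0.01193 - 0.007649 = 0.004278 mol in a total volume of 0.06444 L.
[OH^-] = 0.004278/0.06444 = 0.06639 M, so pOH = 1.18 and pH = 14.00 - 1.18 = 12.82.

12.82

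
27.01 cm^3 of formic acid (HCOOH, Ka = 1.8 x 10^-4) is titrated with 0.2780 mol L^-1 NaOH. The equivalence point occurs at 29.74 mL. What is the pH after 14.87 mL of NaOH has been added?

14.87 mL is exactly half the equivalence volume (29.74/2), i.e. the half-equivalence point.
There, n(HA) = n(A^-), so pH = pKa = -log(1.8 x 10^-4) = 3.74.

3.74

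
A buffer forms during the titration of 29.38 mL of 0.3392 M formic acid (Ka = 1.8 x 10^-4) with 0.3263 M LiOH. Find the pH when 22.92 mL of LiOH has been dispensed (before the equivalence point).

Initial n(HCOOH) = 0.3392 x 0.02938 = 0.009966 mol.
n(LiOH) added = 0.3263 x 0.02292 = 0.007479 mol, converting that many moles of HCOOH to HCOO-.
Remaining n(HCOOH) = 0.002487 mol; n(HCOO-) = 0.007479 mol.
By Henderson-Hasselbalch, pH = pKa + log([A^-]/[HA]) = 3.74 + log(0.007479/0.002487) = 3.74 + (+0.48) = 4.22.

4.22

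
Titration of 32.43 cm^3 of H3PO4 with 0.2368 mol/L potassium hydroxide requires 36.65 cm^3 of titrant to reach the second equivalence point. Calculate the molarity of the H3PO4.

n(KOH) = 0.2368 x 0.03665 = 0.008679 mol.
At the second equivalence point, 2 mol OH^- react per mol H3PO4, so n(H3PO4) = 0.008679 / 2 = 0.004339 mol.
[H3PO4] = 0.004339 / 0.03243 L = 0.134 M.

0.134 M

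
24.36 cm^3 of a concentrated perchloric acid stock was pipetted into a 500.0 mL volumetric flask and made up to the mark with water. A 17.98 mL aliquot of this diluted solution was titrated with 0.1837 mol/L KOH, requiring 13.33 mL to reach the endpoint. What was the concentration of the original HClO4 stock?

n(KOH) = 0.1837 x 0.01333 = 0.002449 mol.
n(HClO4) in the aliquot = 0.002449 mol.
[diluted HClO4] = 0.002449 / 0.01798 = 0.1362 M.
Dilution factor = 500.0/24.36 = 20.53, so [stock] = 0.1362 x 20.53 = 2.80 M.

2.80 M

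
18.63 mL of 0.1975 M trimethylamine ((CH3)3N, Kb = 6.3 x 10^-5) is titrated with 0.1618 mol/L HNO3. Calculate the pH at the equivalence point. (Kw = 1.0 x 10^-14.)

5.43

n((CH3)3N) = 0.1975 x 0.01863 = 0.003679 mol; V(HNO3) at equivalence = 0.003679/0.1618 = 0.02274 L.
At equivalence the base is fully converted to (CH3)3NH+; total volume = 0.04137 L, so [(CH3)3NH+] = 0.003679/0.04137 = 0.08894 M.
Ka((CH3)3NH+) = Kw/Kb = 1.0e-14 / 6.3 x 10^-5 = 1.59e-10.
[H^+] = sqrt(Ka x [(CH3)3NH+]) = sqrt(1.59e-10 x 0.08894) = 3.76e-6 M.
pH = -log(3.76e-6) = 5.43.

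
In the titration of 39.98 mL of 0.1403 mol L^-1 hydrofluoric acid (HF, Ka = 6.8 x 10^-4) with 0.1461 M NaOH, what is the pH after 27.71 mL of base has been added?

Initial n(HF) = 0.1403 x 0.03998 = 0.005609 mol.
n(NaOH) added = 0.1461 x 0.02771 = 0.004048 mol, converting that many moles of HF to F-.
Remaining n(HF) = 0.001561 mol; n(F-) = 0.004048 mol.
By Henderson-Hasselbalch, pH = pKa + log([A^-]/[HA]) = 3.17 + log(0.004048/0.001561) = 3.17 + (+0.41) = 3.58.

3.58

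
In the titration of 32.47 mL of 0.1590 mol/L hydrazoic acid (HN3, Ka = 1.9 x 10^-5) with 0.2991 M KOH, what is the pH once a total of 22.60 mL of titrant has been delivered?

n(acid) = 0.1590 x 0.03247 = 0.005163 mol; n(KOH) added = 0.2991 x 0.02260 = 0.006760 mol.
Base is in excess by 0.006760 - 0.005163 = 0.001597 mol in a total volume of 0.05507 L.
[OH^-] = 0.001597/0.05507 = 0.02900 M, so pOH = 1.54 and pH = 14.00 - 1.54 = 12.46.

12.46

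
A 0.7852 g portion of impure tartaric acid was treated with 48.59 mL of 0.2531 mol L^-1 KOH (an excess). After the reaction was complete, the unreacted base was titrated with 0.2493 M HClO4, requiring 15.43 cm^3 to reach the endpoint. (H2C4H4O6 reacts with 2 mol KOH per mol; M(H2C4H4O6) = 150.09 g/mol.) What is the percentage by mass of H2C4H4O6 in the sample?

80.8%

Total n(KOH) added = 0.2531 x 0.04859 = 0.01230 mol.
n(HClO4) used = 0.2493 x 0.01543 = 0.003847 mol, which equals the excess n(KOH).
So n(KOH) consumed by the sample = 0.01230 - 0.003847 = 0.008451 mol.
n(H2C4H4O6) = 0.008451 / 2 = 0.004226 mol.
mass H2C4H4O6 = 0.004226 x 150.09 = 0.6342 g, so %H2C4H4O6 = 0.6342/0.7852 x 100 = 80.8%.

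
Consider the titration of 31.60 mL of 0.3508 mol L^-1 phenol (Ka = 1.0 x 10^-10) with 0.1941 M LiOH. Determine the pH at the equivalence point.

n(C6H5OH) = 0.3508 x 0.03160 = 0.01109 mol; V(LiOH) at equivalence = 0.01109/0.1941 = 0.05711 L.
At equivalence all the acid is converted to C6H5O-; total volume = 0.03160 + 0.05711 = 0.08871 L, so [C6H5O-] = 0.01109/0.08871 = 0.1250 M.
Kb = Kw/Ka = 1.0e-14 / 1.0 x 10^-10 = 0.000100.
[OH^-] = sqrt(Kb x [C6H5O-]) = sqrt(0.000100 x 0.1250) = 0.00353 M.
pOH = 2.45, so pH = 14.00 - 2.45 = 11.55.

11.55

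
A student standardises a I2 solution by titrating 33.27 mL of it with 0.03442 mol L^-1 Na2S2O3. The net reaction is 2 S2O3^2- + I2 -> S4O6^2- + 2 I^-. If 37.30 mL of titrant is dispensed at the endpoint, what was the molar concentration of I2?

0.0193 M

n(Na2S2O3) = 0.03442 x 0.03730 = 0.001284 mol.
From the balanced equation, 2 mol Na2S2O3 reacts with 1 mol I2, so n(I2) = 0.001284 x 1/2 = 0.0006419 mol.
[I2] = 0.0006419 / 0.03327 L = 0.0193 M.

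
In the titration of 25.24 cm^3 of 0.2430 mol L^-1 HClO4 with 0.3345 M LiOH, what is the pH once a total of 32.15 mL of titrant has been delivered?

12.91

n(acid) = 0.2430 x 0.02524 = 0.006133 mol; n(LiOH) added = 0.3345 x 0.03215 = 0.01075 mol.
Base is in excess by 0.01075 - 0.006133 = 0.004621 mol in a total volume of 0.05739 L.
[OH^-] = 0.004621/0.05739 = 0.08052 M, so pOH = 1.09 and pH = 14.00 - 1.09 = 12.91.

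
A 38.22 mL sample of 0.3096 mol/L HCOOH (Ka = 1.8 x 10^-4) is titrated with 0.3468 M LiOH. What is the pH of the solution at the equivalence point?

n(HCOOH) = 0.3096 x 0.03822 = 0.01183 mol; V(LiOH) at equivalence = 0.01183/0.3468 = 0.03412 L.
At equivalence all the acid is converted to HCOO-; total volume = 0.03822 + 0.03412 = 0.07234 L, so [HCOO-] = 0.01183/0.07234 = 0.1636 M.
Kb = Kw/Ka = 1.0e-14 / 1.8 x 10^-4 = 5.56e-11.
[OH^-] = sqrt(Kb x [HCOO-]) = sqrt(5.56e-11 x 0.1636) = 3.01e-6 M.
pOH = 5.52, so pH = 14.00 - 5.52 = 8.48.

8.48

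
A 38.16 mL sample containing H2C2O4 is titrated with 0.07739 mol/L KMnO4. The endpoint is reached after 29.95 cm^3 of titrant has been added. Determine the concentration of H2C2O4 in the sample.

n(KMnO4) = 0.07739 x 0.02995 = 0.002318 mol.
From the balanced equation, 2 mol KMnO4 reacts with 5 mol H2C2O4, so n(H2C2O4) = 0.002318 x 5/2 = 0.005795 mol.
[H2C2O4] = 0.005795 / 0.03816 L = 0.152 M.

0.152 M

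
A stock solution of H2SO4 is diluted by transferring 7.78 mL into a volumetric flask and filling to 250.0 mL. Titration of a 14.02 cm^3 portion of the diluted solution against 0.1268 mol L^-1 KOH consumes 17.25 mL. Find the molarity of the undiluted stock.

n(KOH) = 0.1268 x 0.01725 = 0.002187 mol.
n(H2SO4) in the aliquot = 0.002187 x 1/2 = 0.001094 mol.
[diluted H2SO4] = 0.001094 / 0.01402 = 0.07801 M.
Dilution factor = 250.0/7.780 = 32.13, so [stock] = 0.07801 x 32.13 = 2.51 M.

2.51 M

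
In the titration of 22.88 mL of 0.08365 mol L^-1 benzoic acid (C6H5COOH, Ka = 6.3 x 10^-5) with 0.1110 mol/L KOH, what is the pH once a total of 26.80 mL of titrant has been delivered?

n(acid) = 0.08365 x 0.02288 = 0.001914 mol; n(KOH) added = 0.1110 x 0.02680 = 0.002975 mol.
Base is in excess by 0.002975 - 0.001914 = 0.001061 mol in a total volume of 0.04968 L.
[OH^-] = 0.001061/0.04968 = 0.02135 M, so pOH = 1.67 and pH = 14.00 - 1.67 = 12.33.

12.33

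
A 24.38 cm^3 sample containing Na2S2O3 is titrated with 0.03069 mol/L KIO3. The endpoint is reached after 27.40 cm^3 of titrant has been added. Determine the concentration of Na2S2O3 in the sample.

0.207 M

n(KIO3) = 0.03069 x 0.02740 = 0.0008409 mol.
From the balanced equation, 1 mol KIO3 reacts with 6 mol Na2S2O3, so n(Na2S2O3) = 0.0008409 x 6/1 = 0.005045 mol.
[Na2S2O3] = 0.005045 / 0.02438 L = 0.207 M.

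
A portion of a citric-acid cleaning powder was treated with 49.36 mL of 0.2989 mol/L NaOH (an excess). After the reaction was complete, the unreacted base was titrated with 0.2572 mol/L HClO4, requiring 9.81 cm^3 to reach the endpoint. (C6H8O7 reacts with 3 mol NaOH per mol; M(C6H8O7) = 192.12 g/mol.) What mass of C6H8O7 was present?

Total n(NaOH) added = 0.2989 x 0.04936 = 0.01475 mol.
n(HClO4) used = 0.2572 x 0.009810 = 0.002523 mol, which equals the excess n(NaOH).
So n(NaOH) consumed by the sample = 0.01475 - 0.002523 = 0.01223 mol.
n(C6H8O7) = 0.01223 / 3 = 0.004077 mol.
mass = 0.004077 mol x 192.12 g/mol = 0.783 g.

0.783 g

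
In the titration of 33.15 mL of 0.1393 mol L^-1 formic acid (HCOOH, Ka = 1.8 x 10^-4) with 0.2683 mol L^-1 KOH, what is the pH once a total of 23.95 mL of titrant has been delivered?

12.50

n(acid) = 0.1393 x 0.03315 = 0.004618 mol; n(KOH) added = 0.2683 x 0.02395 = 0.006426 mol.
Base is in excess by 0.006426 - 0.004618 = 0.001808 mol in a total volume of 0.05710 L.
[OH^-] = 0.001808/0.05710 = 0.03166 M, so pOH = 1.50 and pH = 14.00 - 1.50 = 12.50.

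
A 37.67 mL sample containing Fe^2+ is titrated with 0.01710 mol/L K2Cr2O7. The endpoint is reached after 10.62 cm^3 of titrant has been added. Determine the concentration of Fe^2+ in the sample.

0.0289 M

n(K2Cr2O7) = 0.01710 x 0.01062 = 0.0001816 mol.
From the balanced equation, 1 mol K2Cr2O7 reacts with 6 mol Fe^2+, so n(Fe^2+) = 0.0001816 x 6/1 = 0.001090 mol.
[Fe^2+] = 0.001090 / 0.03767 L = 0.0289 M.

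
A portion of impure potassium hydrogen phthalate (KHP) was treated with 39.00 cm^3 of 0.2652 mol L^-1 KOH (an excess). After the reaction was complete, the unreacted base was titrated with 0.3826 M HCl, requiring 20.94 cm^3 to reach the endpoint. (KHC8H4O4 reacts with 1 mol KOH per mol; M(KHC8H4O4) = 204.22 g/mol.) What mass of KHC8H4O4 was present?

Total n(KOH) added = 0.2652 x 0.03900 = 0.01034 mol.
n(HCl) used = 0.3826 x 0.02094 = 0.008012 mol, which equals the excess n(KOH).
So n(KOH) consumed by the sample = 0.01034 - 0.008012 = 0.002331 mol.
n(KHC8H4O4) = 0.002331 / 1 = 0.002331 mol.
mass = 0.002331 mol x 204.22 g/mol = 0.476 g.

0.476 g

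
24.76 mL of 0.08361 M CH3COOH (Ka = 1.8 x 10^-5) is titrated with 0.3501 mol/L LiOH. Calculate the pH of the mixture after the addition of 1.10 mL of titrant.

Initial n(CH3COOH) = 0.08361 x 0.02476 = 0.002070 mol.
n(LiOH) added = 0.3501 x 0.001100 = 0.0003851 mol, converting that many moles of CH3COOH to CH3COO-.
Remaining n(CH3COOH) = 0.001685 mol; n(CH3COO-) = 0.0003851 mol.
By Henderson-Hasselbalch, pH = pKa + log([A^-]/[HA]) = 4.74 + log(0.0003851/0.001685) = 4.74 + (-0.64) = 4.10.

4.10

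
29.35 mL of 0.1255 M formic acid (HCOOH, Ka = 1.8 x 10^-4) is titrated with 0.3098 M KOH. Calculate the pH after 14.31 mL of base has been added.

n(acid) = 0.1255 x 0.02935 = 0.003683 mol; n(KOH) added = 0.3098 x 0.01431 = 0.004433 mol.
Base is in excess by 0.004433 - 0.003683 = 0.0007498 mol in a total volume of 0.04366 L.
[OH^-] = 0.0007498/0.04366 = 0.01717 M, so pOH = 1.77 and pH = 14.00 - 1.77 = 12.23.

12.23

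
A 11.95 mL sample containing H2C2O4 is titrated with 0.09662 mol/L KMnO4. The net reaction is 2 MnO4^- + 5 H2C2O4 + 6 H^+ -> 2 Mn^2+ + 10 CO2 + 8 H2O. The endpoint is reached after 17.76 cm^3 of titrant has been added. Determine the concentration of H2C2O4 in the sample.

n(KMnO4) = 0.09662 x 0.01776 = 0.001716 mol.
From the balanced equation, 2 mol KMnO4 reacts with 5 mol H2C2O4, so n(H2C2O4) = 0.001716 x 5/2 = 0.004290 mol.
[H2C2O4] = 0.004290 / 0.01195 L = 0.359 M.

0.359 M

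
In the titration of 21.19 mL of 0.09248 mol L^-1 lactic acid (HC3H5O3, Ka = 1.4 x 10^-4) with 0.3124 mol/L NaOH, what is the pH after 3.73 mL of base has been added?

Initial n(HC3H5O3) = 0.09248 x 0.02119 = 0.001960 mol.
n(NaOH) added = 0.3124 x 0.003730 = 0.001165 mol, converting that many moles of HC3H5O3 to C3H5O3-.
Remaining n(HC3H5O3) = 0.0007944 mol; n(C3H5O3-) = 0.001165 mol.
By Henderson-Hasselbalch, pH = pKa + log([A^-]/[HA]) = 3.85 + log(0.001165/0.0007944) = 3.85 + (+0.17) = 4.02.

4.02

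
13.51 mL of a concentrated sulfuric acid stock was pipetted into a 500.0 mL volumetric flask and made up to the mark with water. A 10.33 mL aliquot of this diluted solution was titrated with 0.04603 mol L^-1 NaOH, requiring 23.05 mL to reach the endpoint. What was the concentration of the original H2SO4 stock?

n(NaOH) = 0.04603 x 0.02305 = 0.001061 mol.
n(H2SO4) in the aliquot = 0.001061 x 1/2 = 0.0005305 mol.
[diluted H2SO4] = 0.0005305 / 0.01033 = 0.05135 M.
Dilution factor = 500.0/13.51 = 37.01, so [stock] = 0.05135 x 37.01 = 1.90 M.

1.90 M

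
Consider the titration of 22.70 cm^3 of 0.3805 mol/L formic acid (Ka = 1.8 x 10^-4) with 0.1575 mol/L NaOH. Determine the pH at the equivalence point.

8.40

n(HCOOH) = 0.3805 x 0.02270 = 0.008637 mol; V(NaOH) at equivalence = 0.008637/0.1575 = 0.05484 L.
At equivalence all the acid is converted to HCOO-; total volume = 0.02270 + 0.05484 = 0.07754 L, so [HCOO-] = 0.008637/0.07754 = 0.1114 M.
Kb = Kw/Ka = 1.0e-14 / 1.8 x 10^-4 = 5.56e-11.
[OH^-] = sqrt(Kb x [HCOO-]) = sqrt(5.56e-11 x 0.1114) = 2.49e-6 M.
pOH = 5.60, so pH = 14.00 - 5.60 = 8.40.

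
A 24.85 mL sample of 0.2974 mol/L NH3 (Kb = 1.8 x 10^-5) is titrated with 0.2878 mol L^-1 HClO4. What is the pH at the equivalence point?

n(NH3) = 0.2974 x 0.02485 = 0.007390 mol; V(HClO4) at equivalence = 0.007390/0.2878 = 0.02568 L.
At equivalence the base is fully converted to NH4+; total volume = 0.05053 L, so [NH4+] = 0.007390/0.05053 = 0.1463 M.
Ka(NH4+) = Kw/Kb = 1.0e-14 / 1.8 x 10^-5 = 5.56e-10.
[H^+] = sqrt(Ka x [NH4+]) = sqrt(5.56e-10 x 0.1463) = 9.01e-6 M.
pH = -log(9.01e-6) = 5.05.

5.05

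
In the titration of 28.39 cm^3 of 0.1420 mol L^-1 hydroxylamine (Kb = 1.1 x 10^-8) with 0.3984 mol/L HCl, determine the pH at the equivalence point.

n(NH2OH) = 0.1420 x 0.02839 = 0.004031 mol; V(HCl) at equivalence = 0.004031/0.3984 = 0.01012 L.
At equivalence the base is fully converted to NH3OH+; total volume = 0.03851 L, so [NH3OH+] = 0.004031/0.03851 = 0.1047 M.
Ka(NH3OH+) = Kw/Kb = 1.0e-14 / 1.1 x 10^-8 = 9.09e-7.
[H^+] = sqrt(Ka x [NH3OH+]) = sqrt(9.09e-7 x 0.1047) = 0.000308 M.
pH = -log(0.000308) = 3.51.

3.51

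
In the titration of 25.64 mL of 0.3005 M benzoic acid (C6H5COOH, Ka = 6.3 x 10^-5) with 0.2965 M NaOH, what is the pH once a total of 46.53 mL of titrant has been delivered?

12.93

n(acid) = 0.3005 x 0.02564 = 0.007705 mol; n(NaOH) added = 0.2965 x 0.04653 = 0.01380 mol.
Base is in excess by 0.01380 - 0.007705 = 0.006091 mol in a total volume of 0.07217 L.
[OH^-] = 0.006091/0.07217 = 0.08440 M, so pOH = 1.07 and pH = 14.00 - 1.07 = 12.93.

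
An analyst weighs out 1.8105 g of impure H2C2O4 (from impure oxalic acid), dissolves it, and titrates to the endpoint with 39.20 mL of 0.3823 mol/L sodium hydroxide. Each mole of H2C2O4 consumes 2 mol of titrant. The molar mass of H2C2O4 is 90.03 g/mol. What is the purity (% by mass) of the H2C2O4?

n(NaOH) = 0.3823 x 0.03920 = 0.01499 mol.
n(H2C2O4) = 0.01499 / 2 = 0.007493 mol.
mass of H2C2O4 = 0.007493 x 90.03 = 0.6746 g.
% purity = 0.6746 / 1.8105 x 100 = 37.3%.

37.3%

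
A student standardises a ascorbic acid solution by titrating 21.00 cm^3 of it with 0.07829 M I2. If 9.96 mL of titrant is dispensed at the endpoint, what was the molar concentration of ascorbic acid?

n(I2) = 0.07829 x 0.009960 = 0.0007798 mol.
From the balanced equation, 1 mol I2 reacts with 1 mol ascorbic acid, so n(ascorbic acid) = 0.0007798 x 1/1 = 0.0007798 mol.
[ascorbic acid] = 0.0007798 / 0.02100 L = 0.0371 M.

0.0371 M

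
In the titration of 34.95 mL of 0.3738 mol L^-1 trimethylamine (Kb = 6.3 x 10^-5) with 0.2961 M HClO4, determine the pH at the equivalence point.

n((CH3)3N) = 0.3738 x 0.03495 = 0.01306 mol; V(HClO4) at equivalence = 0.01306/0.2961 = 0.04412 L.
At equivalence the base is fully converted to (CH3)3NH+; total volume = 0.07907 L, so [(CH3)3NH+] = 0.01306/0.07907 = 0.1652 M.
Ka((CH3)3NH+) = Kw/Kb = 1.0e-14 / 6.3 x 10^-5 = 1.59e-10.
[H^+] = sqrt(Ka x [(CH3)3NH+]) = sqrt(1.59e-10 x 0.1652) = 5.12e-6 M.
pH = -log(5.12e-6) = 5.29.

5.29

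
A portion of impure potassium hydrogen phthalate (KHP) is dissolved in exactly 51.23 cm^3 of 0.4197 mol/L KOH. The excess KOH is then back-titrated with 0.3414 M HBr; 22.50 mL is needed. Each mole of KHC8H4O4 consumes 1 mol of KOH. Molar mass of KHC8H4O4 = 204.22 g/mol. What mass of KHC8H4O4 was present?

Total n(KOH) added = 0.4197 x 0.05123 = 0.02150 mol.
n(HBr) used = 0.3414 x 0.02250 = 0.007681 mol, which equals the excess n(KOH).
So n(KOH) consumed by the sample = 0.02150 - 0.007681 = 0.01382 mol.
n(KHC8H4O4) = 0.01382 / 1 = 0.01382 mol.
mass = 0.01382 mol x 204.22 g/mol = 2.82 g.

2.82 g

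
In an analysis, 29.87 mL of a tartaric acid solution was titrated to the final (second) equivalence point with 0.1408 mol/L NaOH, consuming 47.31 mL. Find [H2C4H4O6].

0.112 M

n(NaOH) = 0.1408 x 0.04731 = 0.006661 mol.
At the final (second) equivalence point, 2 mol OH^- react per mol H2C4H4O6, so n(H2C4H4O6) = 0.006661 / 2 = 0.003331 mol.
[H2C4H4O6] = 0.003331 / 0.02987 L = 0.112 M.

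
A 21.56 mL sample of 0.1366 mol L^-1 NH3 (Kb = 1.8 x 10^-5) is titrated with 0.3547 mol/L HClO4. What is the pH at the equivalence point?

5.13

n(NH3) = 0.1366 x 0.02156 = 0.002945 mol; V(HClO4) at equivalence = 0.002945/0.3547 = 0.008303 L.
At equivalence the base is fully converted to NH4+; total volume = 0.02986 L, so [NH4+] = 0.002945/0.02986 = 0.09862 M.
Ka(NH4+) = Kw/Kb = 1.0e-14 / 1.8 x 10^-5 = 5.56e-10.
[H^+] = sqrt(Ka x [NH4+]) = sqrt(5.56e-10 x 0.09862) = 7.40e-6 M.
pH = -log(7.40e-6) = 5.13.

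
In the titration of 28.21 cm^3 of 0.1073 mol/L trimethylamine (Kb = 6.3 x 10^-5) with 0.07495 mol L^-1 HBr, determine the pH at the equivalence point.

5.58

n((CH3)3N) = 0.1073 x 0.02821 = 0.003027 mol; V(HBr) at equivalence = 0.003027/0.07495 = 0.04039 L.
At equivalence the base is fully converted to (CH3)3NH+; total volume = 0.06860 L, so [(CH3)3NH+] = 0.003027/0.06860 = 0.04413 M.
Ka((CH3)3NH+) = Kw/Kb = 1.0e-14 / 6.3 x 10^-5 = 1.59e-10.
[H^+] = sqrt(Ka x [(CH3)3NH+]) = sqrt(1.59e-10 x 0.04413) = 2.65e-6 M.
pH = -log(2.65e-6) = 5.58.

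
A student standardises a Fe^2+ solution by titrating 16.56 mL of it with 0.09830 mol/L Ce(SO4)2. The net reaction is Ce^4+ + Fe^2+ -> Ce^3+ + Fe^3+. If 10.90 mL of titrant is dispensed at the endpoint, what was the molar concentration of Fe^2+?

0.0647 M

n(Ce(SO4)2) = 0.09830 x 0.01090 = 0.001071 mol.
From the balanced equation, 1 mol Ce(SO4)2 reacts with 1 mol Fe^2+, so n(Fe^2+) = 0.001071 x 1/1 = 0.001071 mol.
[Fe^2+] = 0.001071 / 0.01656 L = 0.0647 M.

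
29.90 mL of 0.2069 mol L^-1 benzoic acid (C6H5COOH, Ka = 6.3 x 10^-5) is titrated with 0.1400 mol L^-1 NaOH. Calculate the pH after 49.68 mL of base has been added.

n(acid) = 0.2069 x 0.02990 = 0.006186 mol; n(NaOH) added = 0.1400 x 0.04968 = 0.006955 mol.
Base is in excess by 0.006955 - 0.006186 = 0.0007689 mol in a total volume of 0.07958 L.
[OH^-] = 0.0007689/0.07958 = 0.009662 M, so pOH = 2.01 and pH = 14.00 - 2.01 = 11.99.

11.99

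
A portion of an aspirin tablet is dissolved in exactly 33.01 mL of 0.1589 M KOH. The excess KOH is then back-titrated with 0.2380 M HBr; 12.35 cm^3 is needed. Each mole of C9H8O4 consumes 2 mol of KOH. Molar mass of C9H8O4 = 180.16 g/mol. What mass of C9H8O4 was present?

Total n(KOH) added = 0.1589 x 0.03301 = 0.005245 mol.
n(HBr) used = 0.2380 x 0.01235 = 0.002939 mol, which equals the excess n(KOH).
So n(KOH) consumed by the sample = 0.005245 - 0.002939 = 0.002306 mol.
n(C9H8O4) = 0.002306 / 2 = 0.001153 mol.
mass = 0.001153 mol x 180.16 g/mol = 0.208 g.

0.208 g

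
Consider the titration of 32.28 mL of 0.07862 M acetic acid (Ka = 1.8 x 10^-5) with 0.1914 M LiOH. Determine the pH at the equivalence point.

8.75

n(CH3COOH) = 0.07862 x 0.03228 = 0.002538 mol; V(LiOH) at equivalence = 0.002538/0.1914 = 0.01326 L.
At equivalence all the acid is converted to CH3COO-; total volume = 0.03228 + 0.01326 = 0.04554 L, so [CH3COO-] = 0.002538/0.04554 = 0.05573 M.
Kb = Kw/Ka = 1.0e-14 / 1.8 x 10^-5 = 5.56e-10.
[OH^-] = sqrt(Kb x [CH3COO-]) = sqrt(5.56e-10 x 0.05573) = 5.56e-6 M.
pOH = 5.25, so pH = 14.00 - 5.25 = 8.75.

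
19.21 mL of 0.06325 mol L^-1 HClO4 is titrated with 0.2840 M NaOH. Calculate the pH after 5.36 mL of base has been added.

n(acid) = 0.06325 x 0.01921 = 0.001215 mol; n(NaOH) added = 0.2840 x 0.005360 = 0.001522 mol.
Base is in excess by 0.001522 - 0.001215 = 0.0003072 mol in a total volume of 0.02457 L.
[OH^-] = 0.0003072/0.02457 = 0.01250 M, so pOH = 1.90 and pH = 14.00 - 1.90 = 12.10.

12.10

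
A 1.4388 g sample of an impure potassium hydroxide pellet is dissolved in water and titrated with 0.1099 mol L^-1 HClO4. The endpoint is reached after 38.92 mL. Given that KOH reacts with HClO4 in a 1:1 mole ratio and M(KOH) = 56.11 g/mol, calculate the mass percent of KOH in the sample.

n(HClO4) = 0.1099 x 0.03892 = 0.004277 mol.
n(KOH) = 0.004277 / 1 = 0.004277 mol.
mass of KOH = 0.004277 x 56.11 = 0.2400 g.
% purity = 0.2400 / 1.4388 x 100 = 16.7%.

16.7%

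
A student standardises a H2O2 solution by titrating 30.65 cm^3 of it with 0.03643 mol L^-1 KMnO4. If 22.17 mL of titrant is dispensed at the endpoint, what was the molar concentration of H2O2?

0.0659 M

n(KMnO4) = 0.03643 x 0.02217 = 0.0008077 mol.
From the balanced equation, 2 mol KMnO4 reacts with 5 mol H2O2, so n(H2O2) = 0.0008077 x 5/2 = 0.002019 mol.
[H2O2] = 0.002019 / 0.03065 L = 0.0659 M.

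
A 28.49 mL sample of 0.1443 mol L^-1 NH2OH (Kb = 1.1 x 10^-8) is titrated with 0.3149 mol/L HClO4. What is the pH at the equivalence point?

n(NH2OH) = 0.1443 x 0.02849 = 0.004111 mol; V(HClO4) at equivalence = 0.004111/0.3149 = 0.01306 L.
At equivalence the base is fully converted to NH3OH+; total volume = 0.04155 L, so [NH3OH+] = 0.004111/0.04155 = 0.09895 M.
Ka(NH3OH+) = Kw/Kb = 1.0e-14 / 1.1 x 10^-8 = 9.09e-7.
[H^+] = sqrt(Ka x [NH3OH+]) = sqrt(9.09e-7 x 0.09895) = 0.000300 M.
pH = -log(0.000300) = 3.52.

3.52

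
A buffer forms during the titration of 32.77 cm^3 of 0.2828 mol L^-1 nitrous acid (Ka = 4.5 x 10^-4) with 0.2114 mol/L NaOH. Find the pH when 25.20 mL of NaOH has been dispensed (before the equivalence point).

3.48

Initial n(HNO2) = 0.2828 x 0.03277 = 0.009267 mol.
n(NaOH) added = 0.2114 x 0.02520 = 0.005327 mol, converting that many moles of HNO2 to NO2-.
Remaining n(HNO2) = 0.003940 mol; n(NO2-) = 0.005327 mol.
By Henderson-Hasselbalch, pH = pKa + log([A^-]/[HA]) = 3.35 + log(0.005327/0.003940) = 3.35 + (+0.13) = 3.48.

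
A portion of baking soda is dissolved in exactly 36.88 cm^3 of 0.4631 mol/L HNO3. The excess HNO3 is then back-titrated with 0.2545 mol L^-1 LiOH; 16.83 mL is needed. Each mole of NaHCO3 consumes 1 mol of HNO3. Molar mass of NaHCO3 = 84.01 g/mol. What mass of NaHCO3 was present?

Total n(HNO3) added = 0.4631 x 0.03688 = 0.01708 mol.
n(LiOH) used = 0.2545 x 0.01683 = 0.004283 mol, which equals the excess n(HNO3).
So n(HNO3) consumed by the sample = 0.01708 - 0.004283 = 0.01280 mol.
n(NaHCO3) = 0.01280 / 1 = 0.01280 mol.
mass = 0.01280 mol x 84.01 g/mol = 1.07 g.

1.07 g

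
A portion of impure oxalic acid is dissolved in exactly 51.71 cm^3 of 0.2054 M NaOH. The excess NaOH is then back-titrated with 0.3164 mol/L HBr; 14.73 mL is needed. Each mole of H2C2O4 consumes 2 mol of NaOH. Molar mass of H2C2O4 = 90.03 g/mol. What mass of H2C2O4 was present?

Total n(NaOH) added = 0.2054 x 0.05171 = 0.01062 mol.
n(HBr) used = 0.3164 x 0.01473 = 0.004661 mol, which equals the excess n(NaOH).
So n(NaOH) consumed by the sample = 0.01062 - 0.004661 = 0.005961 mol.
n(H2C2O4) = 0.005961 / 2 = 0.002980 mol.
mass = 0.002980 mol x 90.03 g/mol = 0.268 g.

0.268 g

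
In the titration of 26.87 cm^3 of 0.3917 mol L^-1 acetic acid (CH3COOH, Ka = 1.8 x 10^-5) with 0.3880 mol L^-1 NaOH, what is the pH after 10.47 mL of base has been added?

Initial n(CH3COOH) = 0.3917 x 0.02687 = 0.01052 mol.
n(NaOH) added = 0.3880 x 0.01047 = 0.004062 mol, converting that many moles of CH3COOH to CH3COO-.
Remaining n(CH3COOH) = 0.006463 mol; n(CH3COO-) = 0.004062 mol.
By Henderson-Hasselbalch, pH = pKa + log([A^-]/[HA]) = 4.74 + log(0.004062/0.006463) = 4.74 + (-0.20) = 4.54.

4.54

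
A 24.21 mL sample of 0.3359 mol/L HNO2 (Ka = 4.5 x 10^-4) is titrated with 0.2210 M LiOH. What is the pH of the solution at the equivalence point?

n(HNO2) = 0.3359 x 0.02421 = 0.008132 mol; V(LiOH) at equivalence = 0.008132/0.2210 = 0.03680 L.
At equivalence all the acid is converted to NO2-; total volume = 0.02421 + 0.03680 = 0.06101 L, so [NO2-] = 0.008132/0.06101 = 0.1333 M.
Kb = Kw/Ka = 1.0e-14 / 4.5 x 10^-4 = 2.22e-11.
[OH^-] = sqrt(Kb x [NO2-]) = sqrt(2.22e-11 x 0.1333) = 1.72e-6 M.
pOH = 5.76, so pH = 14.00 - 5.76 = 8.24.

8.24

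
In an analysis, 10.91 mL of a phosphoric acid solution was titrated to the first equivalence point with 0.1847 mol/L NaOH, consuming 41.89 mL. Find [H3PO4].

0.709 M

n(NaOH) = 0.1847 x 0.04189 = 0.007737 mol.
At the first equivalence point, 1 mol OH^- react per mol H3PO4, so n(H3PO4) = 0.007737 / 1 = 0.007737 mol.
[H3PO4] = 0.007737 / 0.01091 L = 0.709 M.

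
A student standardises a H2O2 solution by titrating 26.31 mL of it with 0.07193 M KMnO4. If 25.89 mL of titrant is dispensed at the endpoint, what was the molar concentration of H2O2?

0.177 M

n(KMnO4) = 0.07193 x 0.02589 = 0.001862 mol.
From the balanced equation, 2 mol KMnO4 reacts with 5 mol H2O2, so n(H2O2) = 0.001862 x 5/2 = 0.004656 mol.
[H2O2] = 0.004656 / 0.02631 L = 0.177 M.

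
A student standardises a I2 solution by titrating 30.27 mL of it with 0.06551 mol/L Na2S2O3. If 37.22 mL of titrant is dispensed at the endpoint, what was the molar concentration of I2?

0.0403 M

n(Na2S2O3) = 0.06551 x 0.03722 = 0.002438 mol.
From the balanced equation, 2 mol Na2S2O3 reacts with 1 mol I2, so n(I2) = 0.002438 x 1/2 = 0.001219 mol.
[I2] = 0.001219 / 0.03027 L = 0.0403 M.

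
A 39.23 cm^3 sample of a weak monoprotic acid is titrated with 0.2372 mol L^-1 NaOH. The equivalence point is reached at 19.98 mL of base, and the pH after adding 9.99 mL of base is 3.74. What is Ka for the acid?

1.8 x 10^-4

9.99 mL is half of the equivalence volume, so this is the half-equivalence point where [HA] = [A^-].
At half-equivalence pH = pKa, so pKa = 3.74.
Ka = 10^(-3.74) = 1.8 x 10^-4.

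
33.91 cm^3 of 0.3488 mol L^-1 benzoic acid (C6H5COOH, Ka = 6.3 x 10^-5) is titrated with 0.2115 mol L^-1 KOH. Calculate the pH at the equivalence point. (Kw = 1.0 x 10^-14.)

8.66

n(C6H5COOH) = 0.3488 x 0.03391 = 0.01183 mol; V(KOH) at equivalence = 0.01183/0.2115 = 0.05592 L.
At equivalence all the acid is converted to C6H5COO-; total volume = 0.03391 + 0.05592 = 0.08983 L, so [C6H5COO-] = 0.01183/0.08983 = 0.1317 M.
Kb = Kw/Ka = 1.0e-14 / 6.3 x 10^-5 = 1.59e-10.
[OH^-] = sqrt(Kb x [C6H5COO-]) = sqrt(1.59e-10 x 0.1317) = 4.57e-6 M.
pOH = 5.34, so pH = 14.00 - 5.34 = 8.66.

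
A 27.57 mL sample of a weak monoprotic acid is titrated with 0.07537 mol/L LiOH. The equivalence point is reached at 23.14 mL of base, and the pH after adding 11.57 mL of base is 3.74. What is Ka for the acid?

11.57 mL is half of the equivalence volume, so this is the half-equivalence point where [HA] = [A^-].
At half-equivalence pH = pKa, so pKa = 3.74.
Ka = 10^(-3.74) = 1.8 x 10^-4.

1.8 x 10^-4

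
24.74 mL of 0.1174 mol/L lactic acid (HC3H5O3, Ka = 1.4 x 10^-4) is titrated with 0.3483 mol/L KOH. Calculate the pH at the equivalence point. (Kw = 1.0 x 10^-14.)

8.40

n(HC3H5O3) = 0.1174 x 0.02474 = 0.002904 mol; V(KOH) at equivalence = 0.002904/0.3483 = 0.008339 L.
At equivalence all the acid is converted to C3H5O3-; total volume = 0.02474 + 0.008339 = 0.03308 L, so [C3H5O3-] = 0.002904/0.03308 = 0.08780 M.
Kb = Kw/Ka = 1.0e-14 / 1.4 x 10^-4 = 7.14e-11.
[OH^-] = sqrt(Kb x [C3H5O3-]) = sqrt(7.14e-11 x 0.08780) = 2.50e-6 M.
pOH = 5.60, so pH = 14.00 - 5.60 = 8.40.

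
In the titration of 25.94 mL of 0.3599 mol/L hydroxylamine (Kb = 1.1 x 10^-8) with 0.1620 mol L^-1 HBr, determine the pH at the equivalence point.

n(NH2OH) = 0.3599 x 0.02594 = 0.009336 mol; V(HBr) at equivalence = 0.009336/0.1620 = 0.05763 L.
At equivalence the base is fully converted to NH3OH+; total volume = 0.08357 L, so [NH3OH+] = 0.009336/0.08357 = 0.1117 M.
Ka(NH3OH+) = Kw/Kb = 1.0e-14 / 1.1 x 10^-8 = 9.09e-7.
[H^+] = sqrt(Ka x [NH3OH+]) = sqrt(9.09e-7 x 0.1117) = 0.000319 M.
pH = -log(0.000319) = 3.50.

3.50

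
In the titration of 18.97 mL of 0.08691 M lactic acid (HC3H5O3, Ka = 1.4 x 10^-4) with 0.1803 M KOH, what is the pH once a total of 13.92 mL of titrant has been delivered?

12.42

n(acid) = 0.08691 x 0.01897 = 0.001649 mol; n(KOH) added = 0.1803 x 0.01392 = 0.002510 mol.
Base is in excess by 0.002510 - 0.001649 = 0.0008611 mol in a total volume of 0.03289 L.
[OH^-] = 0.0008611/0.03289 = 0.02618 M, so pOH = 1.58 and pH = 14.00 - 1.58 = 12.42.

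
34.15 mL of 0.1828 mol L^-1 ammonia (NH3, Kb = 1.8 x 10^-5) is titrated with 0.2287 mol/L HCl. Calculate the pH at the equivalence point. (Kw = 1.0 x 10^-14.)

n(NH3) = 0.1828 x 0.03415 = 0.006243 mol; V(HCl) at equivalence = 0.006243/0.2287 = 0.02730 L.
At equivalence the base is fully converted to NH4+; total volume = 0.06145 L, so [NH4+] = 0.006243/0.06145 = 0.1016 M.
Ka(NH4+) = Kw/Kb = 1.0e-14 / 1.8 x 10^-5 = 5.56e-10.
[H^+] = sqrt(Ka x [NH4+]) = sqrt(5.56e-10 x 0.1016) = 7.51e-6 M.
pH = -log(7.51e-6) = 5.12.

5.12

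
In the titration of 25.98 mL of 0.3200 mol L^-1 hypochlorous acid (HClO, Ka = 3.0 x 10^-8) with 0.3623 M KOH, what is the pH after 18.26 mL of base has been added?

8.11

Initial n(HClO) = 0.3200 x 0.02598 = 0.008314 mol.
n(KOH) added = 0.3623 x 0.01826 = 0.006616 mol, converting that many moles of HClO to ClO-.
Remaining n(HClO) = 0.001698 mol; n(ClO-) = 0.006616 mol.
By Henderson-Hasselbalch, pH = pKa + log([A^-]/[HA]) = 7.52 + log(0.006616/0.001698) = 7.52 + (+0.59) = 8.11.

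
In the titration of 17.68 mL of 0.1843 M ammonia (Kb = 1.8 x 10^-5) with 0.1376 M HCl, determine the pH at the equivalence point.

n(NH3) = 0.1843 x 0.01768 = 0.003258 mol; V(HCl) at equivalence = 0.003258/0.1376 = 0.02368 L.
At equivalence the base is fully converted to NH4+; total volume = 0.04136 L, so [NH4+] = 0.003258/0.04136 = 0.07878 M.
Ka(NH4+) = Kw/Kb = 1.0e-14 / 1.8 x 10^-5 = 5.56e-10.
[H^+] = sqrt(Ka x [NH4+]) = sqrt(5.56e-10 x 0.07878) = 6.62e-6 M.
pH = -log(6.62e-6) = 5.18.

5.18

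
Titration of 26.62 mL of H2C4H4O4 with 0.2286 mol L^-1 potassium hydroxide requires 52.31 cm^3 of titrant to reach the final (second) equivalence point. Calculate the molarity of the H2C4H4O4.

0.225 M

n(KOH) = 0.2286 x 0.05231 = 0.01196 mol.
At the final (second) equivalence point, 2 mol OH^- react per mol H2C4H4O4, so n(H2C4H4O4) = 0.01196 / 2 = 0.005979 mol.
[H2C4H4O4] = 0.005979 / 0.02662 L = 0.225 M.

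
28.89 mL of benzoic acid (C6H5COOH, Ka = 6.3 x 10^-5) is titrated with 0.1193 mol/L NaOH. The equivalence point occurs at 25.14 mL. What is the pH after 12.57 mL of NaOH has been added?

12.57 mL is exactly half the equivalence volume (25.14/2), i.e. the half-equivalence point.
There, n(HA) = n(A^-), so pH = pKa = -log(6.3 x 10^-5) = 4.20.

4.20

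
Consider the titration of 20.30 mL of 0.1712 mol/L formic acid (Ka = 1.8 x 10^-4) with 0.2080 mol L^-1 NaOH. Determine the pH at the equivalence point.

8.36

n(HCOOH) = 0.1712 x 0.02030 = 0.003475 mol; V(NaOH) at equivalence = 0.003475/0.2080 = 0.01671 L.
At equivalence all the acid is converted to HCOO-; total volume = 0.02030 + 0.01671 = 0.03701 L, so [HCOO-] = 0.003475/0.03701 = 0.09391 M.
Kb = Kw/Ka = 1.0e-14 / 1.8 x 10^-4 = 5.56e-11.
[OH^-] = sqrt(Kb x [HCOO-]) = sqrt(5.56e-11 x 0.09391) = 2.28e-6 M.
pOH = 5.64, so pH = 14.00 - 5.64 = 8.36.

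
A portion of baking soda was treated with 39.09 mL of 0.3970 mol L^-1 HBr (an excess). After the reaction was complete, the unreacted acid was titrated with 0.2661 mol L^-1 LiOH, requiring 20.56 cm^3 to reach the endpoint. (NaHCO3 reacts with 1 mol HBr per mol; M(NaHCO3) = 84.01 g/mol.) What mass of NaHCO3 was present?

0.844 g

Total n(HBr) added = 0.3970 x 0.03909 = 0.01552 mol.
n(LiOH) used = 0.2661 x 0.02056 = 0.005471 mol, which equals the excess n(HBr).
So n(HBr) consumed by the sample = 0.01552 - 0.005471 = 0.01005 mol.
n(NaHCO3) = 0.01005 / 1 = 0.01005 mol.
mass = 0.01005 mol x 84.01 g/mol = 0.844 g.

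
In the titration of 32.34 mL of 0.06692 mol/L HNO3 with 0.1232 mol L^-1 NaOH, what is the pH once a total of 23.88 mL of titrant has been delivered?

12.14

n(acid) = 0.06692 x 0.03234 = 0.002164 mol; n(NaOH) added = 0.1232 x 0.02388 = 0.002942 mol.
Base is in excess by 0.002942 - 0.002164 = 0.0007778 mol in a total volume of 0.05622 L.
[OH^-] = 0.0007778/0.05622 = 0.01384 M, so pOH = 1.86 and pH = 14.00 - 1.86 = 12.14.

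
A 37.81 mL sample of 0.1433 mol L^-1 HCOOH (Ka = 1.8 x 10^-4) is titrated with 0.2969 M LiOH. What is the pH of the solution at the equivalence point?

n(HCOOH) = 0.1433 x 0.03781 = 0.005418 mol; V(LiOH) at equivalence = 0.005418/0.2969 = 0.01825 L.
At equivalence all the acid is converted to HCOO-; total volume = 0.03781 + 0.01825 = 0.05606 L, so [HCOO-] = 0.005418/0.05606 = 0.09665 M.
Kb = Kw/Ka = 1.0e-14 / 1.8 x 10^-4 = 5.56e-11.
[OH^-] = sqrt(Kb x [HCOO-]) = sqrt(5.56e-11 x 0.09665) = 2.32e-6 M.
pOH = 5.64, so pH = 14.00 - 5.64 = 8.36.

8.36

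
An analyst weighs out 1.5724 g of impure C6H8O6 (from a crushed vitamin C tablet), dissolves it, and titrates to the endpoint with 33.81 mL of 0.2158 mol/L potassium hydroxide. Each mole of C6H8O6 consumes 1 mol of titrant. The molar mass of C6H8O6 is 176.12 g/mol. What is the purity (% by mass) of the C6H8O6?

81.7%

n(KOH) = 0.2158 x 0.03381 = 0.007296 mol.
n(C6H8O6) = 0.007296 / 1 = 0.007296 mol.
mass of C6H8O6 = 0.007296 x 176.12 = 1.285 g.
% purity = 1.285 / 1.5724 x 100 = 81.7%.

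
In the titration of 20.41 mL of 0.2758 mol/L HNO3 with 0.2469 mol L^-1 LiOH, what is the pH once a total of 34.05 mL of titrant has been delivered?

n(acid) = 0.2758 x 0.02041 = 0.005629 mol; n(LiOH) added = 0.2469 x 0.03405 = 0.008407 mol.
Base is in excess by 0.008407 - 0.005629 = 0.002778 mol in a total volume of 0.05446 L.
[OH^-] = 0.002778/0.05446 = 0.05101 M, so pOH = 1.29 and pH = 14.00 - 1.29 = 12.71.

12.71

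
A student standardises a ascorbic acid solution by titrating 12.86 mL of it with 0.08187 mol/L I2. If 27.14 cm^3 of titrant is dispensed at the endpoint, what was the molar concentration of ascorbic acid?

0.173 M

n(I2) = 0.08187 x 0.02714 = 0.002222 mol.
From the balanced equation, 1 mol I2 reacts with 1 mol ascorbic acid, so n(ascorbic acid) = 0.002222 x 1/1 = 0.002222 mol.
[ascorbic acid] = 0.002222 / 0.01286 L = 0.173 M.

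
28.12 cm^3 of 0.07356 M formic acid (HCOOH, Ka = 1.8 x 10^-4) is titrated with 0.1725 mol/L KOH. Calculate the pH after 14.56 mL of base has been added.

12.02

n(acid) = 0.07356 x 0.02812 = 0.002069 mol; n(KOH) added = 0.1725 x 0.01456 = 0.002512 mol.
Base is in excess by 0.002512 - 0.002069 = 0.0004431 mol in a total volume of 0.04268 L.
[OH^-] = 0.0004431/0.04268 = 0.01038 M, so pOH = 1.98 and pH = 14.00 - 1.98 = 12.02.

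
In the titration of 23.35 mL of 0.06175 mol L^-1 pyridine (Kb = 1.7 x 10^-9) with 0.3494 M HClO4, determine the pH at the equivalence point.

3.26

n(C5H5N) = 0.06175 x 0.02335 = 0.001442 mol; V(HClO4) at equivalence = 0.001442/0.3494 = 0.004127 L.
At equivalence the base is fully converted to C5H5NH+; total volume = 0.02748 L, so [C5H5NH+] = 0.001442/0.02748 = 0.05248 M.
Ka(C5H5NH+) = Kw/Kb = 1.0e-14 / 1.7 x 10^-9 = 5.88e-6.
[H^+] = sqrt(Ka x [C5H5NH+]) = sqrt(5.88e-6 x 0.05248) = 0.000556 M.
pH = -log(0.000556) = 3.26.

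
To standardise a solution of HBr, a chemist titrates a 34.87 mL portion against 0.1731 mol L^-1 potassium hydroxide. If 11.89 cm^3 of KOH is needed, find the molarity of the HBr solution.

0.0590 M

n(KOH) delivered = 0.1731 x 0.01189 = 0.002058 mol.
For a 1:1 reaction, n(HBr) = 0.002058 mol.
[HBr] = 0.002058 mol / 0.03487 L = 0.0590 M.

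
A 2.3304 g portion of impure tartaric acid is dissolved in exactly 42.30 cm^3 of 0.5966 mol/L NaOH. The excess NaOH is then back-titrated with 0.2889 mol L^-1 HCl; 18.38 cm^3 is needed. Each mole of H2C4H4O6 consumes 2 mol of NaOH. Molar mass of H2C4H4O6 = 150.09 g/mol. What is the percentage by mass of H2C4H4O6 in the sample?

Total n(NaOH) added = 0.5966 x 0.04230 = 0.02524 mol.
n(HCl) used = 0.2889 x 0.01838 = 0.005310 mol, which equals the excess n(NaOH).
So n(NaOH) consumed by the sample = 0.02524 - 0.005310 = 0.01993 mol.
n(H2C4H4O6) = 0.01993 / 2 = 0.009963 mol.
mass H2C4H4O6 = 0.009963 x 150.09 = 1.495 g, so %H2C4H4O6 = 1.495/2.3304 x 100 = 64.2%.

64.2%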